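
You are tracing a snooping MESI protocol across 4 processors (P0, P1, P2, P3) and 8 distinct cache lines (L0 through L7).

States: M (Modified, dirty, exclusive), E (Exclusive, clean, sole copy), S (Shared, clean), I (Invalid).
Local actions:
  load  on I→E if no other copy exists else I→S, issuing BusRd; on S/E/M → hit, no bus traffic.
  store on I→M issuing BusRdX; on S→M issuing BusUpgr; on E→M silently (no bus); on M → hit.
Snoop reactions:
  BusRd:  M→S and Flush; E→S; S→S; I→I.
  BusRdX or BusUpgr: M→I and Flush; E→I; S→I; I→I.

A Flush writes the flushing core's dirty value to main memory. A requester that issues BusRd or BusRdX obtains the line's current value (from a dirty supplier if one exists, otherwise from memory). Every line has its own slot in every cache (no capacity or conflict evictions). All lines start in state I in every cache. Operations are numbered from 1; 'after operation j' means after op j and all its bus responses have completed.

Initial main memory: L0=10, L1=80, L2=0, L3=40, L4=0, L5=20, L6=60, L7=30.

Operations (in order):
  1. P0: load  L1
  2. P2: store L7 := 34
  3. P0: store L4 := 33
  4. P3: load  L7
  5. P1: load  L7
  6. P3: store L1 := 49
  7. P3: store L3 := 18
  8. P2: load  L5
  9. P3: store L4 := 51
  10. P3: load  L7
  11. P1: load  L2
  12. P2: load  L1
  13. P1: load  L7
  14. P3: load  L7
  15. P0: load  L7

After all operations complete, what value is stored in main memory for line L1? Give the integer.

step 1: P0: load  L1  ⟶  EIII  (L1)  txn=BusRd  M[L1]=80
step 2: P2: store L7 := 34  ⟶  IIMI  (L7)  txn=BusRdX  M[L7]=30
step 3: P0: store L4 := 33  ⟶  MIII  (L4)  txn=BusRdX  M[L4]=0
step 4: P3: load  L7  ⟶  IISS  (L7)  txn=BusRd+Flush  M[L7]=34
step 5: P1: load  L7  ⟶  ISSS  (L7)  txn=BusRd  M[L7]=34
step 6: P3: store L1 := 49  ⟶  IIIM  (L1)  txn=BusRdX  M[L1]=80
step 7: P3: store L3 := 18  ⟶  IIIM  (L3)  txn=BusRdX  M[L3]=40
step 8: P2: load  L5  ⟶  IIEI  (L5)  txn=BusRd  M[L5]=20
step 9: P3: store L4 := 51  ⟶  IIIM  (L4)  txn=BusRdX+Flush  M[L4]=33
step 10: P3: load  L7  ⟶  ISSS  (L7)  txn=∅  M[L7]=34
step 11: P1: load  L2  ⟶  IEII  (L2)  txn=BusRd  M[L2]=0
step 12: P2: load  L1  ⟶  IISS  (L1)  txn=BusRd+Flush  M[L1]=49
step 13: P1: load  L7  ⟶  ISSS  (L7)  txn=∅  M[L7]=34
step 14: P3: load  L7  ⟶  ISSS  (L7)  txn=∅  M[L7]=34
step 15: P0: load  L7  ⟶  SSSS  (L7)  txn=BusRd  M[L7]=34

memory[L1] = 49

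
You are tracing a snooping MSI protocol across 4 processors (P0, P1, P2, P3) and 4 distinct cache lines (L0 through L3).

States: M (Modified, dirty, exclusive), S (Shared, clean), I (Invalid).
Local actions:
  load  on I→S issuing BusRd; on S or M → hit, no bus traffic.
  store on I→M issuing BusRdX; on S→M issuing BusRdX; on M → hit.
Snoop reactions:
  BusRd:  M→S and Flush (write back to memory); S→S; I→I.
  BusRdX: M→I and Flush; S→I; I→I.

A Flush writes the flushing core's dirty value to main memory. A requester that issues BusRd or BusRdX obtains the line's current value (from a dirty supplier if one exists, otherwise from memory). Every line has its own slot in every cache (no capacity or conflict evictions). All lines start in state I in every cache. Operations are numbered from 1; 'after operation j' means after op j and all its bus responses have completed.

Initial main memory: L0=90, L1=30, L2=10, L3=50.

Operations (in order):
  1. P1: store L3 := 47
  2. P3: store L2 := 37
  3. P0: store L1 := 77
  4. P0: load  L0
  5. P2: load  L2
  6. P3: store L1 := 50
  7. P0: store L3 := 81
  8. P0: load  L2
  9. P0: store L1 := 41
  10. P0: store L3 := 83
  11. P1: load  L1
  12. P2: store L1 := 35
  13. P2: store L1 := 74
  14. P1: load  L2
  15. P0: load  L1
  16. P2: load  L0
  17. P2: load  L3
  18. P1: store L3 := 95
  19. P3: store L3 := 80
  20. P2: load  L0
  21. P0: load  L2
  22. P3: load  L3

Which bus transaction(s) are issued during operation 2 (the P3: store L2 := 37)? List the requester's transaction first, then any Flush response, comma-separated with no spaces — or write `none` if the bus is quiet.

bus = BusRdX

[1] P1: store L3 := 47 | P0:I, P1:M(47), P2:I, P3:I | bus: BusRdX
[2] P3: store L2 := 37 | P0:I, P1:I, P2:I, P3:M(37) | bus: BusRdX
[3] P0: store L1 := 77 | P0:M(77), P1:I, P2:I, P3:I | bus: BusRdX
[4] P0: load  L0 | P0:S(90), P1:I, P2:I, P3:I | bus: BusRd
[5] P2: load  L2 | P0:I, P1:I, P2:S(37), P3:S(37) | bus: BusRd,Flush
[6] P3: store L1 := 50 | P0:I, P1:I, P2:I, P3:M(50) | bus: BusRdX,Flush
[7] P0: store L3 := 81 | P0:M(81), P1:I, P2:I, P3:I | bus: BusRdX,Flush
[8] P0: load  L2 | P0:S(37), P1:I, P2:S(37), P3:S(37) | bus: BusRd
[9] P0: store L1 := 41 | P0:M(41), P1:I, P2:I, P3:I | bus: BusRdX,Flush
[10] P0: store L3 := 83 | P0:M(83), P1:I, P2:I, P3:I | bus: none
[11] P1: load  L1 | P0:S(41), P1:S(41), P2:I, P3:I | bus: BusRd,Flush
[12] P2: store L1 := 35 | P0:I, P1:I, P2:M(35), P3:I | bus: BusRdX
[13] P2: store L1 := 74 | P0:I, P1:I, P2:M(74), P3:I | bus: none
[14] P1: load  L2 | P0:S(37), P1:S(37), P2:S(37), P3:S(37) | bus: BusRd
[15] P0: load  L1 | P0:S(74), P1:I, P2:S(74), P3:I | bus: BusRd,Flush
[16] P2: load  L0 | P0:S(90), P1:I, P2:S(90), P3:I | bus: BusRd
[17] P2: load  L3 | P0:S(83), P1:I, P2:S(83), P3:I | bus: BusRd,Flush
[18] P1: store L3 := 95 | P0:I, P1:M(95), P2:I, P3:I | bus: BusRdX
[19] P3: store L3 := 80 | P0:I, P1:I, P2:I, P3:M(80) | bus: BusRdX,Flush
[20] P2: load  L0 | P0:S(90), P1:I, P2:S(90), P3:I | bus: none
[21] P0: load  L2 | P0:S(37), P1:S(37), P2:S(37), P3:S(37) | bus: none
[22] P3: load  L3 | P0:I, P1:I, P2:I, P3:M(80) | bus: none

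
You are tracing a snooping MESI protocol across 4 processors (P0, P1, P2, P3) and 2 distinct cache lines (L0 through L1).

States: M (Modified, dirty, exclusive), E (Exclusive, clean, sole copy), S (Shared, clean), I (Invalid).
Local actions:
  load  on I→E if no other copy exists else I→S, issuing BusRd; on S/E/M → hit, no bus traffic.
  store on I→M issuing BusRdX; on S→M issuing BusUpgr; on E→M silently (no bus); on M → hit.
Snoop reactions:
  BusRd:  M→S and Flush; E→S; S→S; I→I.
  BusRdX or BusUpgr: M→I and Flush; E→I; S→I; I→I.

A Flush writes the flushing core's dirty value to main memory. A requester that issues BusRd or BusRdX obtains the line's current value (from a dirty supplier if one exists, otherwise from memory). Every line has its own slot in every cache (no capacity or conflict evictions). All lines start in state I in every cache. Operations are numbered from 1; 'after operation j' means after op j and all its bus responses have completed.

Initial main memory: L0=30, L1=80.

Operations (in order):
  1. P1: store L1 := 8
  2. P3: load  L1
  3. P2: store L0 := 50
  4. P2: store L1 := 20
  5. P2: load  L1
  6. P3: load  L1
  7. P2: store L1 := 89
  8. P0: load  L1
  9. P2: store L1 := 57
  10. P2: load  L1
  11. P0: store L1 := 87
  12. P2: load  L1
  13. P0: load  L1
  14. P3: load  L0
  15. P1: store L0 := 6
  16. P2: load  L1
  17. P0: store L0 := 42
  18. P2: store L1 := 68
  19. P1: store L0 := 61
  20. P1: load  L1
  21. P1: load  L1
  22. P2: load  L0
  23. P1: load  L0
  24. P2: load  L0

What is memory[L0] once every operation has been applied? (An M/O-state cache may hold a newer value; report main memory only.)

  op1 P1: store L1 := 8 → I/M/I/I on L1; bus BusRdX; mem=80
  op2 P3: load  L1 → I/S/I/S on L1; bus BusRd Flush; mem=8
  op3 P2: store L0 := 50 → I/I/M/I on L0; bus BusRdX; mem=30
  op4 P2: store L1 := 20 → I/I/M/I on L1; bus BusRdX; mem=8
  op5 P2: load  L1 → I/I/M/I on L1; bus (none); mem=8
  op6 P3: load  L1 → I/I/S/S on L1; bus BusRd Flush; mem=20
  op7 P2: store L1 := 89 → I/I/M/I on L1; bus BusUpgr; mem=20
  op8 P0: load  L1 → S/I/S/I on L1; bus BusRd Flush; mem=89
  op9 P2: store L1 := 57 → I/I/M/I on L1; bus BusUpgr; mem=89
  op10 P2: load  L1 → I/I/M/I on L1; bus (none); mem=89
  op11 P0: store L1 := 87 → M/I/I/I on L1; bus BusRdX Flush; mem=57
  op12 P2: load  L1 → S/I/S/I on L1; bus BusRd Flush; mem=87
  op13 P0: load  L1 → S/I/S/I on L1; bus (none); mem=87
  op14 P3: load  L0 → I/I/S/S on L0; bus BusRd Flush; mem=50
  op15 P1: store L0 := 6 → I/M/I/I on L0; bus BusRdX; mem=50
  op16 P2: load  L1 → S/I/S/I on L1; bus (none); mem=87
  op17 P0: store L0 := 42 → M/I/I/I on L0; bus BusRdX Flush; mem=6
  op18 P2: store L1 := 68 → I/I/M/I on L1; bus BusUpgr; mem=87
  op19 P1: store L0 := 61 → I/M/I/I on L0; bus BusRdX Flush; mem=42
  op20 P1: load  L1 → I/S/S/I on L1; bus BusRd Flush; mem=68
  op21 P1: load  L1 → I/S/S/I on L1; bus (none); mem=68
  op22 P2: load  L0 → I/S/S/I on L0; bus BusRd Flush; mem=61
  op23 P1: load  L0 → I/S/S/I on L0; bus (none); mem=61
  op24 P2: load  L0 → I/S/S/I on L0; bus (none); mem=61

memory[L0] = 61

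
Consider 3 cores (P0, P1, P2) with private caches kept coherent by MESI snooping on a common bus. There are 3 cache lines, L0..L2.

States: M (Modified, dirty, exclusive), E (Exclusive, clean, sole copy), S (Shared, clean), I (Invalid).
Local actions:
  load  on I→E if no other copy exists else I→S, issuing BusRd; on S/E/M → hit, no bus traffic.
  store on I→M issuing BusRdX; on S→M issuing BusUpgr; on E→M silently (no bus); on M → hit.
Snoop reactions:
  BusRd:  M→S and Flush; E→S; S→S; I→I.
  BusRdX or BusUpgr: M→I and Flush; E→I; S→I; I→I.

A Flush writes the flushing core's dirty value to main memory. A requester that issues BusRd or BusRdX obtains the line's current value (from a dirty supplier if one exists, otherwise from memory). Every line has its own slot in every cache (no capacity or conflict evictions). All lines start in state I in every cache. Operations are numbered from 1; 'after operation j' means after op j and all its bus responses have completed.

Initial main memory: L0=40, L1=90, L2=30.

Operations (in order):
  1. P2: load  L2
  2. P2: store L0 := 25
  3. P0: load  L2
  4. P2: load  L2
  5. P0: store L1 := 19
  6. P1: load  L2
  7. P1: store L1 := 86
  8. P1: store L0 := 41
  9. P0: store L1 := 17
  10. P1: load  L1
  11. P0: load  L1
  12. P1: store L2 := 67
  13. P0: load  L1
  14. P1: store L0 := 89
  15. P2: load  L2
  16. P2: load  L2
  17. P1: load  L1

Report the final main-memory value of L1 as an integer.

memory[L1] = 17

[1] P2: load  L2 | P0:I, P1:I, P2:E(30) | bus: BusRd
[2] P2: store L0 := 25 | P0:I, P1:I, P2:M(25) | bus: BusRdX
[3] P0: load  L2 | P0:S(30), P1:I, P2:S(30) | bus: BusRd
[4] P2: load  L2 | P0:S(30), P1:I, P2:S(30) | bus: none
[5] P0: store L1 := 19 | P0:M(19), P1:I, P2:I | bus: BusRdX
[6] P1: load  L2 | P0:S(30), P1:S(30), P2:S(30) | bus: BusRd
[7] P1: store L1 := 86 | P0:I, P1:M(86), P2:I | bus: BusRdX,Flush
[8] P1: store L0 := 41 | P0:I, P1:M(41), P2:I | bus: BusRdX,Flush
[9] P0: store L1 := 17 | P0:M(17), P1:I, P2:I | bus: BusRdX,Flush
[10] P1: load  L1 | P0:S(17), P1:S(17), P2:I | bus: BusRd,Flush
[11] P0: load  L1 | P0:S(17), P1:S(17), P2:I | bus: none
[12] P1: store L2 := 67 | P0:I, P1:M(67), P2:I | bus: BusUpgr
[13] P0: load  L1 | P0:S(17), P1:S(17), P2:I | bus: none
[14] P1: store L0 := 89 | P0:I, P1:M(89), P2:I | bus: none
[15] P2: load  L2 | P0:I, P1:S(67), P2:S(67) | bus: BusRd,Flush
[16] P2: load  L2 | P0:I, P1:S(67), P2:S(67) | bus: none
[17] P1: load  L1 | P0:S(17), P1:S(17), P2:I | bus: none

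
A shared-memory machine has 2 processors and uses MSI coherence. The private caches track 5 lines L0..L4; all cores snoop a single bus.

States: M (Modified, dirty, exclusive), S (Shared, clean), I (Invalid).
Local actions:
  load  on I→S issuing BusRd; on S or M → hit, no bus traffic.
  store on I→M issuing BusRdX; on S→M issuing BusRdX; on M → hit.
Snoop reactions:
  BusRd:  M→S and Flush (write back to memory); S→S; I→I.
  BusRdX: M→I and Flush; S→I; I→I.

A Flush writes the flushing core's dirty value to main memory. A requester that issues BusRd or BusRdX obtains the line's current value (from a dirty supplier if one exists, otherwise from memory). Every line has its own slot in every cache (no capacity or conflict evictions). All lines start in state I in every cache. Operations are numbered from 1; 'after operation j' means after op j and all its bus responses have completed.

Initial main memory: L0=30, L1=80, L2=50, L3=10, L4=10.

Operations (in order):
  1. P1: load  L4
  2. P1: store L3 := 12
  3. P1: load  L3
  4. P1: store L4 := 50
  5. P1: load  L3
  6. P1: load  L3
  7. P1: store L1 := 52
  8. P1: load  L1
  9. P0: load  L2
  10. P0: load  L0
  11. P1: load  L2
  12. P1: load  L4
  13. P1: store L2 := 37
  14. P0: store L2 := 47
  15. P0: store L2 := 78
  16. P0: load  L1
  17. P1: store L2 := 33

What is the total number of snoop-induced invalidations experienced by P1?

invalidations = 1

1. P1: load  L4  bus=[BusRd]  L4: P0=I P1=S  mem[L4]=10
2. P1: store L3 := 12  bus=[BusRdX]  L3: P0=I P1=M  mem[L3]=10
3. P1: load  L3  bus=[-]  L3: P0=I P1=M  mem[L3]=10
4. P1: store L4 := 50  bus=[BusRdX]  L4: P0=I P1=M  mem[L4]=10
5. P1: load  L3  bus=[-]  L3: P0=I P1=M  mem[L3]=10
6. P1: load  L3  bus=[-]  L3: P0=I P1=M  mem[L3]=10
7. P1: store L1 := 52  bus=[BusRdX]  L1: P0=I P1=M  mem[L1]=80
8. P1: load  L1  bus=[-]  L1: P0=I P1=M  mem[L1]=80
9. P0: load  L2  bus=[BusRd]  L2: P0=S P1=I  mem[L2]=50
10. P0: load  L0  bus=[BusRd]  L0: P0=S P1=I  mem[L0]=30
11. P1: load  L2  bus=[BusRd]  L2: P0=S P1=S  mem[L2]=50
12. P1: load  L4  bus=[-]  L4: P0=I P1=M  mem[L4]=10
13. P1: store L2 := 37  bus=[BusRdX]  L2: P0=I P1=M  mem[L2]=50
14. P0: store L2 := 47  bus=[BusRdX,Flush]  L2: P0=M P1=I  mem[L2]=37
15. P0: store L2 := 78  bus=[-]  L2: P0=M P1=I  mem[L2]=37
16. P0: load  L1  bus=[BusRd,Flush]  L1: P0=S P1=S  mem[L1]=52
17. P1: store L2 := 33  bus=[BusRdX,Flush]  L2: P0=I P1=M  mem[L2]=78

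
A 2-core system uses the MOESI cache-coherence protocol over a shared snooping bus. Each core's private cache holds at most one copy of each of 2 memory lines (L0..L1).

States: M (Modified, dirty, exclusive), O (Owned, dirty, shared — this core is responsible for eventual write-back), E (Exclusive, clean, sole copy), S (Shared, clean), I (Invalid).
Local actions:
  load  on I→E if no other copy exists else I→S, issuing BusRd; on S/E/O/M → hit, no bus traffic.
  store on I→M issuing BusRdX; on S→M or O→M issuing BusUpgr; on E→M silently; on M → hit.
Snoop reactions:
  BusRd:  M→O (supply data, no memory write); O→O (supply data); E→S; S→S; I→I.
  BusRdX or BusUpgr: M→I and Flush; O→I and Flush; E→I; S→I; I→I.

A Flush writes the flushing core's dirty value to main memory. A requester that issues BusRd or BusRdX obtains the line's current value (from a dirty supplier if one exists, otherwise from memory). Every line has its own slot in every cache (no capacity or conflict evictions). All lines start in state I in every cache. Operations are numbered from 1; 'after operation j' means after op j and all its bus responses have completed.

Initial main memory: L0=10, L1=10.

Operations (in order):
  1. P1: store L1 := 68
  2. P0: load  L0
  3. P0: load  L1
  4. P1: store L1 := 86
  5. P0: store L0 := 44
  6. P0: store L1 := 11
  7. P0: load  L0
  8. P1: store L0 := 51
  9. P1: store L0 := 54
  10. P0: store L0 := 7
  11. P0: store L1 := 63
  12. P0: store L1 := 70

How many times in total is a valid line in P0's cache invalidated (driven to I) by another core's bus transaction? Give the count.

1. P1: store L1 := 68  bus=[BusRdX]  L1: P0=I P1=M  mem[L1]=10
2. P0: load  L0  bus=[BusRd]  L0: P0=E P1=I  mem[L0]=10
3. P0: load  L1  bus=[BusRd]  L1: P0=S P1=O  mem[L1]=10
4. P1: store L1 := 86  bus=[BusUpgr]  L1: P0=I P1=M  mem[L1]=10
5. P0: store L0 := 44  bus=[-]  L0: P0=M P1=I  mem[L0]=10
6. P0: store L1 := 11  bus=[BusRdX,Flush]  L1: P0=M P1=I  mem[L1]=86
7. P0: load  L0  bus=[-]  L0: P0=M P1=I  mem[L0]=10
8. P1: store L0 := 51  bus=[BusRdX,Flush]  L0: P0=I P1=M  mem[L0]=44
9. P1: store L0 := 54  bus=[-]  L0: P0=I P1=M  mem[L0]=44
10. P0: store L0 := 7  bus=[BusRdX,Flush]  L0: P0=M P1=I  mem[L0]=54
11. P0: store L1 := 63  bus=[-]  L1: P0=M P1=I  mem[L1]=86
12. P0: store L1 := 70  bus=[-]  L1: P0=M P1=I  mem[L1]=86

invalidations = 2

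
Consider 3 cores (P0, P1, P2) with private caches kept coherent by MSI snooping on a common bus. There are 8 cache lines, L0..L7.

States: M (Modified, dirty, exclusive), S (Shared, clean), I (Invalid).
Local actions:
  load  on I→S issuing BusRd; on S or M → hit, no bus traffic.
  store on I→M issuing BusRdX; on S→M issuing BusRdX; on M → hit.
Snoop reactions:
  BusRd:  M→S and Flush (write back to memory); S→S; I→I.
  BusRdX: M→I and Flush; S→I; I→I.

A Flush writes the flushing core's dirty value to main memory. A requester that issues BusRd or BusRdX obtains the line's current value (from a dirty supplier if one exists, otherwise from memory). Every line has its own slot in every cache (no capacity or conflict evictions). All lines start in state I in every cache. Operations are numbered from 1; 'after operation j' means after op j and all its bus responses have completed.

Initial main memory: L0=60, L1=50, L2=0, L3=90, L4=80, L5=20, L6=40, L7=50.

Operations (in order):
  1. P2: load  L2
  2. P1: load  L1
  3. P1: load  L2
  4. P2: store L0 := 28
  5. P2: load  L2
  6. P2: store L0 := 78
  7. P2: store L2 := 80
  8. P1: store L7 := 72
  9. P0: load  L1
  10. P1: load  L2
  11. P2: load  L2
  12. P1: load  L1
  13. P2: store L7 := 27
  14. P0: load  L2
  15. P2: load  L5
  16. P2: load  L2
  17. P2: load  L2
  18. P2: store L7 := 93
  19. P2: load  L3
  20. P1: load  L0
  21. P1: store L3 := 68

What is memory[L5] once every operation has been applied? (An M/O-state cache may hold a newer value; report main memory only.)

step 1: P2: load  L2  ⟶  IIS  (L2)  txn=BusRd  M[L2]=0
step 2: P1: load  L1  ⟶  ISI  (L1)  txn=BusRd  M[L1]=50
step 3: P1: load  L2  ⟶  ISS  (L2)  txn=BusRd  M[L2]=0
step 4: P2: store L0 := 28  ⟶  IIM  (L0)  txn=BusRdX  M[L0]=60
step 5: P2: load  L2  ⟶  ISS  (L2)  txn=∅  M[L2]=0
step 6: P2: store L0 := 78  ⟶  IIM  (L0)  txn=∅  M[L0]=60
step 7: P2: store L2 := 80  ⟶  IIM  (L2)  txn=BusRdX  M[L2]=0
step 8: P1: store L7 := 72  ⟶  IMI  (L7)  txn=BusRdX  M[L7]=50
step 9: P0: load  L1  ⟶  SSI  (L1)  txn=BusRd  M[L1]=50
step 10: P1: load  L2  ⟶  ISS  (L2)  txn=BusRd+Flush  M[L2]=80
step 11: P2: load  L2  ⟶  ISS  (L2)  txn=∅  M[L2]=80
step 12: P1: load  L1  ⟶  SSI  (L1)  txn=∅  M[L1]=50
step 13: P2: store L7 := 27  ⟶  IIM  (L7)  txn=BusRdX+Flush  M[L7]=72
step 14: P0: load  L2  ⟶  SSS  (L2)  txn=BusRd  M[L2]=80
step 15: P2: load  L5  ⟶  IIS  (L5)  txn=BusRd  M[L5]=20
step 16: P2: load  L2  ⟶  SSS  (L2)  txn=∅  M[L2]=80
step 17: P2: load  L2  ⟶  SSS  (L2)  txn=∅  M[L2]=80
step 18: P2: store L7 := 93  ⟶  IIM  (L7)  txn=∅  M[L7]=72
step 19: P2: load  L3  ⟶  IIS  (L3)  txn=BusRd  M[L3]=90
step 20: P1: load  L0  ⟶  ISS  (L0)  txn=BusRd+Flush  M[L0]=78
step 21: P1: store L3 := 68  ⟶  IMI  (L3)  txn=BusRdX  M[L3]=90

memory[L5] = 20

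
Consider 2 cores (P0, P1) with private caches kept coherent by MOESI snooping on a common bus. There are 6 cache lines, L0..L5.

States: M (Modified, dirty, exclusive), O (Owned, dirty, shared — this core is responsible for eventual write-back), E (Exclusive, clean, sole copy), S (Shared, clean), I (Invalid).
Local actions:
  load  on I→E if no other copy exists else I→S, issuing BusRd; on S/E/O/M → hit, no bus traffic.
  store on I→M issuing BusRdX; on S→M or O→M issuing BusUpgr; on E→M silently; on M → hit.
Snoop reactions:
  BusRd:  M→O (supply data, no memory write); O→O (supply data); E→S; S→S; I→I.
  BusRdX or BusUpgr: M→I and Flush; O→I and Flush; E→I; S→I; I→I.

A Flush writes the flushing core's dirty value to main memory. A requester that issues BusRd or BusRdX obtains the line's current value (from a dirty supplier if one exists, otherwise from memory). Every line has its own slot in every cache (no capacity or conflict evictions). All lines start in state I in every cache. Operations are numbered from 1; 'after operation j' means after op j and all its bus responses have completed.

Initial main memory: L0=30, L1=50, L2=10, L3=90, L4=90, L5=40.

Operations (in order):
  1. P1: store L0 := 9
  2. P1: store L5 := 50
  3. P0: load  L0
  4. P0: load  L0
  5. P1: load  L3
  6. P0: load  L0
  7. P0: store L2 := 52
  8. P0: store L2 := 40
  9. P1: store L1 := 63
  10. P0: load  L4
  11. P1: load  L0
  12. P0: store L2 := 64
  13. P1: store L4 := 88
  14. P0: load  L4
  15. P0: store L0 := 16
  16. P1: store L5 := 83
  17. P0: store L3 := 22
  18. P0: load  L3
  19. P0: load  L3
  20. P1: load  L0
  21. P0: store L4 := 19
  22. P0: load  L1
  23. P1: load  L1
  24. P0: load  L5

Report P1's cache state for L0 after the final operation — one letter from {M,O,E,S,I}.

  op1 P1: store L0 := 9 → I/M on L0; bus BusRdX; mem=30
  op2 P1: store L5 := 50 → I/M on L5; bus BusRdX; mem=40
  op3 P0: load  L0 → S/O on L0; bus BusRd; mem=30
  op4 P0: load  L0 → S/O on L0; bus (none); mem=30
  op5 P1: load  L3 → I/E on L3; bus BusRd; mem=90
  op6 P0: load  L0 → S/O on L0; bus (none); mem=30
  op7 P0: store L2 := 52 → M/I on L2; bus BusRdX; mem=10
  op8 P0: store L2 := 40 → M/I on L2; bus (none); mem=10
  op9 P1: store L1 := 63 → I/M on L1; bus BusRdX; mem=50
  op10 P0: load  L4 → E/I on L4; bus BusRd; mem=90
  op11 P1: load  L0 → S/O on L0; bus (none); mem=30
  op12 P0: store L2 := 64 → M/I on L2; bus (none); mem=10
  op13 P1: store L4 := 88 → I/M on L4; bus BusRdX; mem=90
  op14 P0: load  L4 → S/O on L4; bus BusRd; mem=90
  op15 P0: store L0 := 16 → M/I on L0; bus BusUpgr Flush; mem=9
  op16 P1: store L5 := 83 → I/M on L5; bus (none); mem=40
  op17 P0: store L3 := 22 → M/I on L3; bus BusRdX; mem=90
  op18 P0: load  L3 → M/I on L3; bus (none); mem=90
  op19 P0: load  L3 → M/I on L3; bus (none); mem=90
  op20 P1: load  L0 → O/S on L0; bus BusRd; mem=9
  op21 P0: store L4 := 19 → M/I on L4; bus BusUpgr Flush; mem=88
  op22 P0: load  L1 → S/O on L1; bus BusRd; mem=50
  op23 P1: load  L1 → S/O on L1; bus (none); mem=50
  op24 P0: load  L5 → S/O on L5; bus BusRd; mem=40

state = S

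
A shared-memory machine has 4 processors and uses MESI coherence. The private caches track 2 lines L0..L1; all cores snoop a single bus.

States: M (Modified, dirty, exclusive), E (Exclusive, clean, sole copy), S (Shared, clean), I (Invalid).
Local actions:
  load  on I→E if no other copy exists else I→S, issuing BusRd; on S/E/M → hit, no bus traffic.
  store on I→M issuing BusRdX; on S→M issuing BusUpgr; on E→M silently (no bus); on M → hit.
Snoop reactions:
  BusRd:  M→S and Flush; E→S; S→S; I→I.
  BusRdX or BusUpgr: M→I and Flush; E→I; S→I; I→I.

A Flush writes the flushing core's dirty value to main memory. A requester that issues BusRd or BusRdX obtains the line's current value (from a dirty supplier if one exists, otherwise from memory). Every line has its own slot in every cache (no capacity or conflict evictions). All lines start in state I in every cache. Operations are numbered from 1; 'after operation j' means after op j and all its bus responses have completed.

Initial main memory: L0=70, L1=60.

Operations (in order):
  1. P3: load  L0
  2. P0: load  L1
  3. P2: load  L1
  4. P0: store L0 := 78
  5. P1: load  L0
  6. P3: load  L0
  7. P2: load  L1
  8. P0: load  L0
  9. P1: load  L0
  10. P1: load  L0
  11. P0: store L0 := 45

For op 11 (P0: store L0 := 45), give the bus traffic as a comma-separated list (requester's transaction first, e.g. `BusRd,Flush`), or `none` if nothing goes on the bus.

1. P3: load  L0  bus=[BusRd]  L0: P0=I P1=I P2=I P3=E  mem[L0]=70
2. P0: load  L1  bus=[BusRd]  L1: P0=E P1=I P2=I P3=I  mem[L1]=60
3. P2: load  L1  bus=[BusRd]  L1: P0=S P1=I P2=S P3=I  mem[L1]=60
4. P0: store L0 := 78  bus=[BusRdX]  L0: P0=M P1=I P2=I P3=I  mem[L0]=70
5. P1: load  L0  bus=[BusRd,Flush]  L0: P0=S P1=S P2=I P3=I  mem[L0]=78
6. P3: load  L0  bus=[BusRd]  L0: P0=S P1=S P2=I P3=S  mem[L0]=78
7. P2: load  L1  bus=[-]  L1: P0=S P1=I P2=S P3=I  mem[L1]=60
8. P0: load  L0  bus=[-]  L0: P0=S P1=S P2=I P3=S  mem[L0]=78
9. P1: load  L0  bus=[-]  L0: P0=S P1=S P2=I P3=S  mem[L0]=78
10. P1: load  L0  bus=[-]  L0: P0=S P1=S P2=I P3=S  mem[L0]=78
11. P0: store L0 := 45  bus=[BusUpgr]  L0: P0=M P1=I P2=I P3=I  mem[L0]=78

bus = BusUpgr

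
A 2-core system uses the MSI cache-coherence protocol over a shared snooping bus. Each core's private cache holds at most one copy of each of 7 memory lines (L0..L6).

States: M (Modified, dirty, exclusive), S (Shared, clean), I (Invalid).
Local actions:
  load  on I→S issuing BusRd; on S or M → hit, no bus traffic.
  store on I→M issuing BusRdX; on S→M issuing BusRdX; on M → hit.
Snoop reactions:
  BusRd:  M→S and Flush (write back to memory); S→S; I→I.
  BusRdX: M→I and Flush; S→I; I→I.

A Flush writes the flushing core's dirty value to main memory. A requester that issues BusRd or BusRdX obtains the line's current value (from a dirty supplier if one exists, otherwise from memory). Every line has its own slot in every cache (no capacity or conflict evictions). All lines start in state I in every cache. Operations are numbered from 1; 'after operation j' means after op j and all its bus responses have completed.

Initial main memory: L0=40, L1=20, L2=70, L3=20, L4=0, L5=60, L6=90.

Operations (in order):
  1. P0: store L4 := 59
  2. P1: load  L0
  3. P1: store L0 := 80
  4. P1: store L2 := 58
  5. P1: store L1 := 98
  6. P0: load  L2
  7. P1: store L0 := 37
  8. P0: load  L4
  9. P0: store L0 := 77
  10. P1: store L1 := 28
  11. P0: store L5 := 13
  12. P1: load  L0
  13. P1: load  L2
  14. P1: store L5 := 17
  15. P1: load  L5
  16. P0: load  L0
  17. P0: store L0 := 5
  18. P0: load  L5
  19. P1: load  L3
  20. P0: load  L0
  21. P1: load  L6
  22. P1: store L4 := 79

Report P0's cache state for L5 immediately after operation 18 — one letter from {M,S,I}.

state = S

step 1: P0: store L4 := 59  ⟶  MI  (L4)  txn=BusRdX  M[L4]=0
step 2: P1: load  L0  ⟶  IS  (L0)  txn=BusRd  M[L0]=40
step 3: P1: store L0 := 80  ⟶  IM  (L0)  txn=BusRdX  M[L0]=40
step 4: P1: store L2 := 58  ⟶  IM  (L2)  txn=BusRdX  M[L2]=70
step 5: P1: store L1 := 98  ⟶  IM  (L1)  txn=BusRdX  M[L1]=20
step 6: P0: load  L2  ⟶  SS  (L2)  txn=BusRd+Flush  M[L2]=58
step 7: P1: store L0 := 37  ⟶  IM  (L0)  txn=∅  M[L0]=40
step 8: P0: load  L4  ⟶  MI  (L4)  txn=∅  M[L4]=0
step 9: P0: store L0 := 77  ⟶  MI  (L0)  txn=BusRdX+Flush  M[L0]=37
step 10: P1: store L1 := 28  ⟶  IM  (L1)  txn=∅  M[L1]=20
step 11: P0: store L5 := 13  ⟶  MI  (L5)  txn=BusRdX  M[L5]=60
step 12: P1: load  L0  ⟶  SS  (L0)  txn=BusRd+Flush  M[L0]=77
step 13: P1: load  L2  ⟶  SS  (L2)  txn=∅  M[L2]=58
step 14: P1: store L5 := 17  ⟶  IM  (L5)  txn=BusRdX+Flush  M[L5]=13
step 15: P1: load  L5  ⟶  IM  (L5)  txn=∅  M[L5]=13
step 16: P0: load  L0  ⟶  SS  (L0)  txn=∅  M[L0]=77
step 17: P0: store L0 := 5  ⟶  MI  (L0)  txn=BusRdX  M[L0]=77
step 18: P0: load  L5  ⟶  SS  (L5)  txn=BusRd+Flush  M[L5]=17
step 19: P1: load  L3  ⟶  IS  (L3)  txn=BusRd  M[L3]=20
step 20: P0: load  L0  ⟶  MI  (L0)  txn=∅  M[L0]=77
step 21: P1: load  L6  ⟶  IS  (L6)  txn=BusRd  M[L6]=90
step 22: P1: store L4 := 79  ⟶  IM  (L4)  txn=BusRdX+Flush  M[L4]=59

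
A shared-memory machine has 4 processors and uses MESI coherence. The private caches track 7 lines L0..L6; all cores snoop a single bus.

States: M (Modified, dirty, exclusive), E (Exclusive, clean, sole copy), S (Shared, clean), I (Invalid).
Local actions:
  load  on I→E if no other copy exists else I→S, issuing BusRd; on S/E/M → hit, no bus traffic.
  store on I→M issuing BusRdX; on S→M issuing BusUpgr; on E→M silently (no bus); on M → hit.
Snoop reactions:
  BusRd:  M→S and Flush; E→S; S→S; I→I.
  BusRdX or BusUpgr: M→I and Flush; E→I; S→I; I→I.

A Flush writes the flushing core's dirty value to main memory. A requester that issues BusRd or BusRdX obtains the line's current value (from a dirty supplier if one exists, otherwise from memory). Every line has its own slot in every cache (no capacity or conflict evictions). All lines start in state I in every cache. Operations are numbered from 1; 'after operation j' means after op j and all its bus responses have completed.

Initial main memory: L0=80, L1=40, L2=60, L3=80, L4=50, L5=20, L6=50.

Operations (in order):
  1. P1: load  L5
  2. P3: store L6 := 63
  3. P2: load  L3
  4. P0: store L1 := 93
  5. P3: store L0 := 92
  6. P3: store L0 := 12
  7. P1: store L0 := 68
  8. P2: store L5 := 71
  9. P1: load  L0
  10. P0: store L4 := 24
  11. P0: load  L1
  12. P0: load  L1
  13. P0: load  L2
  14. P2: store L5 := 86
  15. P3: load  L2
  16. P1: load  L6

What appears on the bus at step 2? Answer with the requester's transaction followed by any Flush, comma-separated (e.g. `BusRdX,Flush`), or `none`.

bus = BusRdX

step 1: P1: load  L5  ⟶  IEII  (L5)  txn=BusRd  M[L5]=20
step 2: P3: store L6 := 63  ⟶  IIIM  (L6)  txn=BusRdX  M[L6]=50
step 3: P2: load  L3  ⟶  IIEI  (L3)  txn=BusRd  M[L3]=80
step 4: P0: store L1 := 93  ⟶  MIII  (L1)  txn=BusRdX  M[L1]=40
step 5: P3: store L0 := 92  ⟶  IIIM  (L0)  txn=BusRdX  M[L0]=80
step 6: P3: store L0 := 12  ⟶  IIIM  (L0)  txn=∅  M[L0]=80
step 7: P1: store L0 := 68  ⟶  IMII  (L0)  txn=BusRdX+Flush  M[L0]=12
step 8: P2: store L5 := 71  ⟶  IIMI  (L5)  txn=BusRdX  M[L5]=20
step 9: P1: load  L0  ⟶  IMII  (L0)  txn=∅  M[L0]=12
step 10: P0: store L4 := 24  ⟶  MIII  (L4)  txn=BusRdX  M[L4]=50
step 11: P0: load  L1  ⟶  MIII  (L1)  txn=∅  M[L1]=40
step 12: P0: load  L1  ⟶  MIII  (L1)  txn=∅  M[L1]=40
step 13: P0: load  L2  ⟶  EIII  (L2)  txn=BusRd  M[L2]=60
step 14: P2: store L5 := 86  ⟶  IIMI  (L5)  txn=∅  M[L5]=20
step 15: P3: load  L2  ⟶  SIIS  (L2)  txn=BusRd  M[L2]=60
step 16: P1: load  L6  ⟶  ISIS  (L6)  txn=BusRd+Flush  M[L6]=63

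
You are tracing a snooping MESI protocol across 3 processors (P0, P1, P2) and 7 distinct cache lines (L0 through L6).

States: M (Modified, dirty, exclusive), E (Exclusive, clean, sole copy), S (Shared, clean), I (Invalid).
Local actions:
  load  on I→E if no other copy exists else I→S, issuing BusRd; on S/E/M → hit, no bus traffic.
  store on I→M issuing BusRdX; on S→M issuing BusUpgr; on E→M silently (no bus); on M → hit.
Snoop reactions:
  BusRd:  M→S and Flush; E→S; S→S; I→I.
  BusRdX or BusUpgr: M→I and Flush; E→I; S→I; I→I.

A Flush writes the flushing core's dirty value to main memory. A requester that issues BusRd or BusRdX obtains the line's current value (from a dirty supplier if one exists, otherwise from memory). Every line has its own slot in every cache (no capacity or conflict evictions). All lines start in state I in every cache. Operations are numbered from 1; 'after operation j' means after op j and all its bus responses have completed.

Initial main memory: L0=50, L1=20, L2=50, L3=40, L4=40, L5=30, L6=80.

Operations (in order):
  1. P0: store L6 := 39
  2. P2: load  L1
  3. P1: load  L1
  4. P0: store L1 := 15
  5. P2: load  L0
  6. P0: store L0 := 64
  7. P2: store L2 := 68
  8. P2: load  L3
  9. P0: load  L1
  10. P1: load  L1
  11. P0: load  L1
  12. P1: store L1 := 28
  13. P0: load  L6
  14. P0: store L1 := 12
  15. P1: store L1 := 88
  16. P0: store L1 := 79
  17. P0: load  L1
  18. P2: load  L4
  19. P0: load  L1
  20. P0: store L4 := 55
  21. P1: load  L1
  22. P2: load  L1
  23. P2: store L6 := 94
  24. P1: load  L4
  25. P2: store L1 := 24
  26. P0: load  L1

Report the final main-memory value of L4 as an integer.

memory[L4] = 55

step 1: P0: store L6 := 39  ⟶  MII  (L6)  txn=BusRdX  M[L6]=80
step 2: P2: load  L1  ⟶  IIE  (L1)  txn=BusRd  M[L1]=20
step 3: P1: load  L1  ⟶  ISS  (L1)  txn=BusRd  M[L1]=20
step 4: P0: store L1 := 15  ⟶  MII  (L1)  txn=BusRdX  M[L1]=20
step 5: P2: load  L0  ⟶  IIE  (L0)  txn=BusRd  M[L0]=50
step 6: P0: store L0 := 64  ⟶  MII  (L0)  txn=BusRdX  M[L0]=50
step 7: P2: store L2 := 68  ⟶  IIM  (L2)  txn=BusRdX  M[L2]=50
step 8: P2: load  L3  ⟶  IIE  (L3)  txn=BusRd  M[L3]=40
step 9: P0: load  L1  ⟶  MII  (L1)  txn=∅  M[L1]=20
step 10: P1: load  L1  ⟶  SSI  (L1)  txn=BusRd+Flush  M[L1]=15
step 11: P0: load  L1  ⟶  SSI  (L1)  txn=∅  M[L1]=15
step 12: P1: store L1 := 28  ⟶  IMI  (L1)  txn=BusUpgr  M[L1]=15
step 13: P0: load  L6  ⟶  MII  (L6)  txn=∅  M[L6]=80
step 14: P0: store L1 := 12  ⟶  MII  (L1)  txn=BusRdX+Flush  M[L1]=28
step 15: P1: store L1 := 88  ⟶  IMI  (L1)  txn=BusRdX+Flush  M[L1]=12
step 16: P0: store L1 := 79  ⟶  MII  (L1)  txn=BusRdX+Flush  M[L1]=88
step 17: P0: load  L1  ⟶  MII  (L1)  txn=∅  M[L1]=88
step 18: P2: load  L4  ⟶  IIE  (L4)  txn=BusRd  M[L4]=40
step 19: P0: load  L1  ⟶  MII  (L1)  txn=∅  M[L1]=88
step 20: P0: store L4 := 55  ⟶  MII  (L4)  txn=BusRdX  M[L4]=40
step 21: P1: load  L1  ⟶  SSI  (L1)  txn=BusRd+Flush  M[L1]=79
step 22: P2: load  L1  ⟶  SSS  (L1)  txn=BusRd  M[L1]=79
step 23: P2: store L6 := 94  ⟶  IIM  (L6)  txn=BusRdX+Flush  M[L6]=39
step 24: P1: load  L4  ⟶  SSI  (L4)  txn=BusRd+Flush  M[L4]=55
step 25: P2: store L1 := 24  ⟶  IIM  (L1)  txn=BusUpgr  M[L1]=79
step 26: P0: load  L1  ⟶  SIS  (L1)  txn=BusRd+Flush  M[L1]=24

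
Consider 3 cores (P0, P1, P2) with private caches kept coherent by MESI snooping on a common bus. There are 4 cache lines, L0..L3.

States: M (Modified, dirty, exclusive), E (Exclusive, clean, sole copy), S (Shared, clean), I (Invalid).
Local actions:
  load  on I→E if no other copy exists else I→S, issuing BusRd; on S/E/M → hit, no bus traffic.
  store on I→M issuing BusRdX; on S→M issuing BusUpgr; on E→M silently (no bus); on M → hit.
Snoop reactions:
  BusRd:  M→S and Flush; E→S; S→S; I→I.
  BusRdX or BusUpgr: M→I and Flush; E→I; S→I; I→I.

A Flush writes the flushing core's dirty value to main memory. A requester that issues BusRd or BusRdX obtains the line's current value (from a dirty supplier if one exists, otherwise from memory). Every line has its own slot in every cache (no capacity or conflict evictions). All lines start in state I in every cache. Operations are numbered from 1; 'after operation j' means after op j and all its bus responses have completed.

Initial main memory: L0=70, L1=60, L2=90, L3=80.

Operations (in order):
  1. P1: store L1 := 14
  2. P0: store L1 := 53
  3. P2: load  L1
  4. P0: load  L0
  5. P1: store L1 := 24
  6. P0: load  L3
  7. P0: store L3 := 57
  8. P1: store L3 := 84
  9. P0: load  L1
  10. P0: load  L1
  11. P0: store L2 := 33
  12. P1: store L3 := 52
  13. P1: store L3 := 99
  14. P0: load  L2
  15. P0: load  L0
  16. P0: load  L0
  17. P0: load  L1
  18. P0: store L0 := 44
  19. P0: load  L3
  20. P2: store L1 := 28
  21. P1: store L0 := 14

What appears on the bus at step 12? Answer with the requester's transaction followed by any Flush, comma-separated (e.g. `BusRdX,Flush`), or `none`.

bus = none

1. P1: store L1 := 14  bus=[BusRdX]  L1: P0=I P1=M P2=I  mem[L1]=60
2. P0: store L1 := 53  bus=[BusRdX,Flush]  L1: P0=M P1=I P2=I  mem[L1]=14
3. P2: load  L1  bus=[BusRd,Flush]  L1: P0=S P1=I P2=S  mem[L1]=53
4. P0: load  L0  bus=[BusRd]  L0: P0=E P1=I P2=I  mem[L0]=70
5. P1: store L1 := 24  bus=[BusRdX]  L1: P0=I P1=M P2=I  mem[L1]=53
6. P0: load  L3  bus=[BusRd]  L3: P0=E P1=I P2=I  mem[L3]=80
7. P0: store L3 := 57  bus=[-]  L3: P0=M P1=I P2=I  mem[L3]=80
8. P1: store L3 := 84  bus=[BusRdX,Flush]  L3: P0=I P1=M P2=I  mem[L3]=57
9. P0: load  L1  bus=[BusRd,Flush]  L1: P0=S P1=S P2=I  mem[L1]=24
10. P0: load  L1  bus=[-]  L1: P0=S P1=S P2=I  mem[L1]=24
11. P0: store L2 := 33  bus=[BusRdX]  L2: P0=M P1=I P2=I  mem[L2]=90
12. P1: store L3 := 52  bus=[-]  L3: P0=I P1=M P2=I  mem[L3]=57
13. P1: store L3 := 99  bus=[-]  L3: P0=I P1=M P2=I  mem[L3]=57
14. P0: load  L2  bus=[-]  L2: P0=M P1=I P2=I  mem[L2]=90
15. P0: load  L0  bus=[-]  L0: P0=E P1=I P2=I  mem[L0]=70
16. P0: load  L0  bus=[-]  L0: P0=E P1=I P2=I  mem[L0]=70
17. P0: load  L1  bus=[-]  L1: P0=S P1=S P2=I  mem[L1]=24
18. P0: store L0 := 44  bus=[-]  L0: P0=M P1=I P2=I  mem[L0]=70
19. P0: load  L3  bus=[BusRd,Flush]  L3: P0=S P1=S P2=I  mem[L3]=99
20. P2: store L1 := 28  bus=[BusRdX]  L1: P0=I P1=I P2=M  mem[L1]=24
21. P1: store L0 := 14  bus=[BusRdX,Flush]  L0: P0=I P1=M P2=I  mem[L0]=44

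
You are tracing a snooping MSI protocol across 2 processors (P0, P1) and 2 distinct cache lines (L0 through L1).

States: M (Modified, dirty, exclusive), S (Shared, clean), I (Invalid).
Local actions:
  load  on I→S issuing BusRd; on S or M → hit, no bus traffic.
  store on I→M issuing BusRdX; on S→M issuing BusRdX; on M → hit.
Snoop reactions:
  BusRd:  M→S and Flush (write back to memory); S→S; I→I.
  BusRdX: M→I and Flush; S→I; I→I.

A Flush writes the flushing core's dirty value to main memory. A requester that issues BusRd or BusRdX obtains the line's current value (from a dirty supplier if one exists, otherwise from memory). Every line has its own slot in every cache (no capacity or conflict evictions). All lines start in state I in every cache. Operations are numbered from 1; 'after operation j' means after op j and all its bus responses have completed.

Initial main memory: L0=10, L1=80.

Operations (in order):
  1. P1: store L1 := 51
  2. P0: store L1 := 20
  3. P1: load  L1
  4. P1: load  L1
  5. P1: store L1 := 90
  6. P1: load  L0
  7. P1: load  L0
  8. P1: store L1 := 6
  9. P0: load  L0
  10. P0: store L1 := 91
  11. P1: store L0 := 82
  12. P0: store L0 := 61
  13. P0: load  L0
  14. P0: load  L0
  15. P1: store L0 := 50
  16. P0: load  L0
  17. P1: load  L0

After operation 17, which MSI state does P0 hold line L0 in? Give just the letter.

state = S

step 1: P1: store L1 := 51  ⟶  IM  (L1)  txn=BusRdX  M[L1]=80
step 2: P0: store L1 := 20  ⟶  MI  (L1)  txn=BusRdX+Flush  M[L1]=51
step 3: P1: load  L1  ⟶  SS  (L1)  txn=BusRd+Flush  M[L1]=20
step 4: P1: load  L1  ⟶  SS  (L1)  txn=∅  M[L1]=20
step 5: P1: store L1 := 90  ⟶  IM  (L1)  txn=BusRdX  M[L1]=20
step 6: P1: load  L0  ⟶  IS  (L0)  txn=BusRd  M[L0]=10
step 7: P1: load  L0  ⟶  IS  (L0)  txn=∅  M[L0]=10
step 8: P1: store L1 := 6  ⟶  IM  (L1)  txn=∅  M[L1]=20
step 9: P0: load  L0  ⟶  SS  (L0)  txn=BusRd  M[L0]=10
step 10: P0: store L1 := 91  ⟶  MI  (L1)  txn=BusRdX+Flush  M[L1]=6
step 11: P1: store L0 := 82  ⟶  IM  (L0)  txn=BusRdX  M[L0]=10
step 12: P0: store L0 := 61  ⟶  MI  (L0)  txn=BusRdX+Flush  M[L0]=82
step 13: P0: load  L0  ⟶  MI  (L0)  txn=∅  M[L0]=82
step 14: P0: load  L0  ⟶  MI  (L0)  txn=∅  M[L0]=82
step 15: P1: store L0 := 50  ⟶  IM  (L0)  txn=BusRdX+Flush  M[L0]=61
step 16: P0: load  L0  ⟶  SS  (L0)  txn=BusRd+Flush  M[L0]=50
step 17: P1: load  L0  ⟶  SS  (L0)  txn=∅  M[L0]=50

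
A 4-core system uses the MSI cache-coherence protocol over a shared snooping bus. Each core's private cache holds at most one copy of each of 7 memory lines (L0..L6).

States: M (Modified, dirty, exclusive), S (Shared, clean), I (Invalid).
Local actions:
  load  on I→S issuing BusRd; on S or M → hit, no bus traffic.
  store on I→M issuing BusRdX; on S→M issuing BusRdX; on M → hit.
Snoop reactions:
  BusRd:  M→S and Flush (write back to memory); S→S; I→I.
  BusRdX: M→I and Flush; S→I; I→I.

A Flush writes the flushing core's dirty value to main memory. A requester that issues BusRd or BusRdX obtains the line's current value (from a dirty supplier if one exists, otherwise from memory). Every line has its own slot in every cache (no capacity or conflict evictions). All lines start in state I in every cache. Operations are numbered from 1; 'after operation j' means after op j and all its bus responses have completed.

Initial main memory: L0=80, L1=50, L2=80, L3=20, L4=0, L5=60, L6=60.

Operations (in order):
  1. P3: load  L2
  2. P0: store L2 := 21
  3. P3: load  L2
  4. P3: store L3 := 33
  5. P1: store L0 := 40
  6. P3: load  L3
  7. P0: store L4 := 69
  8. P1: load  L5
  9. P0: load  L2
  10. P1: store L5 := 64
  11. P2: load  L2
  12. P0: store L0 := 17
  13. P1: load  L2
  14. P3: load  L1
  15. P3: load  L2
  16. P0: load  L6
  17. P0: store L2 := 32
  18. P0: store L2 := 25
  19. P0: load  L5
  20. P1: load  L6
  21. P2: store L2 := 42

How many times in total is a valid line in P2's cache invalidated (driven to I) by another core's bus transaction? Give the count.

invalidations = 1

step 1: P3: load  L2  ⟶  IIIS  (L2)  txn=BusRd  M[L2]=80
step 2: P0: store L2 := 21  ⟶  MIII  (L2)  txn=BusRdX  M[L2]=80
step 3: P3: load  L2  ⟶  SIIS  (L2)  txn=BusRd+Flush  M[L2]=21
step 4: P3: store L3 := 33  ⟶  IIIM  (L3)  txn=BusRdX  M[L3]=20
step 5: P1: store L0 := 40  ⟶  IMII  (L0)  txn=BusRdX  M[L0]=80
step 6: P3: load  L3  ⟶  IIIM  (L3)  txn=∅  M[L3]=20
step 7: P0: store L4 := 69  ⟶  MIII  (L4)  txn=BusRdX  M[L4]=0
step 8: P1: load  L5  ⟶  ISII  (L5)  txn=BusRd  M[L5]=60
step 9: P0: load  L2  ⟶  SIIS  (L2)  txn=∅  M[L2]=21
step 10: P1: store L5 := 64  ⟶  IMII  (L5)  txn=BusRdX  M[L5]=60
step 11: P2: load  L2  ⟶  SISS  (L2)  txn=BusRd  M[L2]=21
step 12: P0: store L0 := 17  ⟶  MIII  (L0)  txn=BusRdX+Flush  M[L0]=40
step 13: P1: load  L2  ⟶  SSSS  (L2)  txn=BusRd  M[L2]=21
step 14: P3: load  L1  ⟶  IIIS  (L1)  txn=BusRd  M[L1]=50
step 15: P3: load  L2  ⟶  SSSS  (L2)  txn=∅  M[L2]=21
step 16: P0: load  L6  ⟶  SIII  (L6)  txn=BusRd  M[L6]=60
step 17: P0: store L2 := 32  ⟶  MIII  (L2)  txn=BusRdX  M[L2]=21
step 18: P0: store L2 := 25  ⟶  MIII  (L2)  txn=∅  M[L2]=21
step 19: P0: load  L5  ⟶  SSII  (L5)  txn=BusRd+Flush  M[L5]=64
step 20: P1: load  L6  ⟶  SSII  (L6)  txn=BusRd  M[L6]=60
step 21: P2: store L2 := 42  ⟶  IIMI  (L2)  txn=BusRdX+Flush  M[L2]=25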